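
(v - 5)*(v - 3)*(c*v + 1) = c*v^3 - 8*c*v^2 + 15*c*v + v^2 - 8*v + 15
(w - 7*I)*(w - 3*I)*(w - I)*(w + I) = w^4 - 10*I*w^3 - 20*w^2 - 10*I*w - 21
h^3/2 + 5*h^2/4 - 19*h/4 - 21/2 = (h/2 + 1)*(h - 3)*(h + 7/2)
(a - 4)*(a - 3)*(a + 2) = a^3 - 5*a^2 - 2*a + 24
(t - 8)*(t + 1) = t^2 - 7*t - 8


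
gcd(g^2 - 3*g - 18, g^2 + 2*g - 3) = g + 3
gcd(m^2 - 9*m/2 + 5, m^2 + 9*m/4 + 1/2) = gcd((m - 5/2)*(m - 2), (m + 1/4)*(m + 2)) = 1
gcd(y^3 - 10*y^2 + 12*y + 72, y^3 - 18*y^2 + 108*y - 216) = y^2 - 12*y + 36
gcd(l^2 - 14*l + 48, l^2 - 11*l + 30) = l - 6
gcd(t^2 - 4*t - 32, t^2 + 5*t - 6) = 1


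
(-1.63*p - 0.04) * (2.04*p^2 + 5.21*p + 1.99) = -3.3252*p^3 - 8.5739*p^2 - 3.4521*p - 0.0796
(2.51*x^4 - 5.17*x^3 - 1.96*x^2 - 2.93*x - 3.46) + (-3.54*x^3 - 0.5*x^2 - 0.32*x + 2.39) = 2.51*x^4 - 8.71*x^3 - 2.46*x^2 - 3.25*x - 1.07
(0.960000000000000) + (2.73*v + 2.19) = 2.73*v + 3.15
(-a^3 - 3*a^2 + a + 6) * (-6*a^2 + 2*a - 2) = 6*a^5 + 16*a^4 - 10*a^3 - 28*a^2 + 10*a - 12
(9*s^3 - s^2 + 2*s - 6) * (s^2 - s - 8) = 9*s^5 - 10*s^4 - 69*s^3 - 10*s + 48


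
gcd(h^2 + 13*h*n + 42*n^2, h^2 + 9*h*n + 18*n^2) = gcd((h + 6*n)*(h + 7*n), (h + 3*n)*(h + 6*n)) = h + 6*n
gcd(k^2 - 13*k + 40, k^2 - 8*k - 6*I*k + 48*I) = k - 8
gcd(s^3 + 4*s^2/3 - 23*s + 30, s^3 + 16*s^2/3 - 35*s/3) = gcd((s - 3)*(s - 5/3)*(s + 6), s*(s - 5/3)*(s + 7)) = s - 5/3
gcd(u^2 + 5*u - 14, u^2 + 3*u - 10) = u - 2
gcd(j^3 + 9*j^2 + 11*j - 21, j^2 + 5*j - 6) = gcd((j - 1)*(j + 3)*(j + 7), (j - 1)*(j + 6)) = j - 1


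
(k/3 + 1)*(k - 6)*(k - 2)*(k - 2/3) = k^4/3 - 17*k^3/9 - 26*k^2/9 + 44*k/3 - 8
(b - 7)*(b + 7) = b^2 - 49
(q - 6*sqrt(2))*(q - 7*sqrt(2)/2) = q^2 - 19*sqrt(2)*q/2 + 42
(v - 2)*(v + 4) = v^2 + 2*v - 8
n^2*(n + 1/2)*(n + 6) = n^4 + 13*n^3/2 + 3*n^2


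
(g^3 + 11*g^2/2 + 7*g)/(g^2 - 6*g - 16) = g*(2*g + 7)/(2*(g - 8))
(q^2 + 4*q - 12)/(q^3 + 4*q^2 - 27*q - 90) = (q - 2)/(q^2 - 2*q - 15)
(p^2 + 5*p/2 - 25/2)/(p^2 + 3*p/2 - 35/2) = (2*p - 5)/(2*p - 7)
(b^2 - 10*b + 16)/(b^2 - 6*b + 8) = (b - 8)/(b - 4)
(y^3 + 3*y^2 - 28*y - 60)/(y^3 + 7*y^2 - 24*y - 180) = (y + 2)/(y + 6)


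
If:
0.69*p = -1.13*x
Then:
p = -1.63768115942029*x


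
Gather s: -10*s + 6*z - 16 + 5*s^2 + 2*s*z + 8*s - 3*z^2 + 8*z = 5*s^2 + s*(2*z - 2) - 3*z^2 + 14*z - 16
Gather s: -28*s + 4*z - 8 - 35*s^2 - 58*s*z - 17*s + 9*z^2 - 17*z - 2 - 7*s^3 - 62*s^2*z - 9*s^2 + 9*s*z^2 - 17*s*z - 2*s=-7*s^3 + s^2*(-62*z - 44) + s*(9*z^2 - 75*z - 47) + 9*z^2 - 13*z - 10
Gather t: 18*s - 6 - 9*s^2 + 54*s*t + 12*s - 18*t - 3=-9*s^2 + 30*s + t*(54*s - 18) - 9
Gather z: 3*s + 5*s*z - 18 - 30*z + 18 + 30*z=5*s*z + 3*s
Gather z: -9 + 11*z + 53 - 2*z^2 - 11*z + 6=50 - 2*z^2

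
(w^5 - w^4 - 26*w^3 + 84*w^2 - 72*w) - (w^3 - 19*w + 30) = w^5 - w^4 - 27*w^3 + 84*w^2 - 53*w - 30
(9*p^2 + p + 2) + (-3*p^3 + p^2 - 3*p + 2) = -3*p^3 + 10*p^2 - 2*p + 4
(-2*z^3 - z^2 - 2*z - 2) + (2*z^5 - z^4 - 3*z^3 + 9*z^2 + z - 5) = 2*z^5 - z^4 - 5*z^3 + 8*z^2 - z - 7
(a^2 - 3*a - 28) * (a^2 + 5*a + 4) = a^4 + 2*a^3 - 39*a^2 - 152*a - 112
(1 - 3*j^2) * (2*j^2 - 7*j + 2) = -6*j^4 + 21*j^3 - 4*j^2 - 7*j + 2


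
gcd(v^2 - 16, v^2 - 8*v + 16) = v - 4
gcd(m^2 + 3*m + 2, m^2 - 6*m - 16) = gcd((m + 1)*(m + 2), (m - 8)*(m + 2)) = m + 2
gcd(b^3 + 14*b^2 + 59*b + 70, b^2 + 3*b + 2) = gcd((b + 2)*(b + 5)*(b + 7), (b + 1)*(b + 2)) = b + 2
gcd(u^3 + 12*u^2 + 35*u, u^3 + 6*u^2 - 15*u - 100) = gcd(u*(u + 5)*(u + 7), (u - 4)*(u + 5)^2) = u + 5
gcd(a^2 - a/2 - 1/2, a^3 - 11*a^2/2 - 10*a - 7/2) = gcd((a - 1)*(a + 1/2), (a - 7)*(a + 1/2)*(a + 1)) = a + 1/2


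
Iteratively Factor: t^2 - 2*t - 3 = (t + 1)*(t - 3)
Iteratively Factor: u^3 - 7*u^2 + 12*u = (u - 4)*(u^2 - 3*u) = u*(u - 4)*(u - 3)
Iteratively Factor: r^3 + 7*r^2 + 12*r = (r + 4)*(r^2 + 3*r) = (r + 3)*(r + 4)*(r)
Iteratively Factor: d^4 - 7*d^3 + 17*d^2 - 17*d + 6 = (d - 2)*(d^3 - 5*d^2 + 7*d - 3) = (d - 2)*(d - 1)*(d^2 - 4*d + 3) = (d - 2)*(d - 1)^2*(d - 3)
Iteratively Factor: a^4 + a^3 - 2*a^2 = (a)*(a^3 + a^2 - 2*a) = a^2*(a^2 + a - 2) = a^2*(a - 1)*(a + 2)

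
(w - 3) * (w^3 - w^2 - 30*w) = w^4 - 4*w^3 - 27*w^2 + 90*w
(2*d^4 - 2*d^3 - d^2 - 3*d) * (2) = 4*d^4 - 4*d^3 - 2*d^2 - 6*d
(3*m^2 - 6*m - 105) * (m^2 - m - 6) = 3*m^4 - 9*m^3 - 117*m^2 + 141*m + 630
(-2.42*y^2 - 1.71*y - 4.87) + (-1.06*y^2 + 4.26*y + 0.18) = -3.48*y^2 + 2.55*y - 4.69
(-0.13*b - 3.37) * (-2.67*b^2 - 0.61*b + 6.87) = 0.3471*b^3 + 9.0772*b^2 + 1.1626*b - 23.1519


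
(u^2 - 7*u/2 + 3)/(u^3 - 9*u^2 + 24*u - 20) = (u - 3/2)/(u^2 - 7*u + 10)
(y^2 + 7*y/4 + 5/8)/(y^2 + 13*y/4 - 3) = (8*y^2 + 14*y + 5)/(2*(4*y^2 + 13*y - 12))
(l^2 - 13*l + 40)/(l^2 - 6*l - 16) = (l - 5)/(l + 2)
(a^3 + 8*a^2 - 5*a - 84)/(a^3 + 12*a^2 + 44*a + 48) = (a^2 + 4*a - 21)/(a^2 + 8*a + 12)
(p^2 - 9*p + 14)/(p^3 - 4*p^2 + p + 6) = (p - 7)/(p^2 - 2*p - 3)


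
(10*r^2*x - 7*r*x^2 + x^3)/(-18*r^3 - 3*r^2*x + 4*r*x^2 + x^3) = x*(-5*r + x)/(9*r^2 + 6*r*x + x^2)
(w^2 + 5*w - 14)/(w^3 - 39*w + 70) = 1/(w - 5)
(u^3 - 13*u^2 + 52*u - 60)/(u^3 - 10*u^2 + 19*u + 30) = (u - 2)/(u + 1)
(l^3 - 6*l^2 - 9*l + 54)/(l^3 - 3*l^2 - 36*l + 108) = (l + 3)/(l + 6)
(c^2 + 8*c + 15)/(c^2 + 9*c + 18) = (c + 5)/(c + 6)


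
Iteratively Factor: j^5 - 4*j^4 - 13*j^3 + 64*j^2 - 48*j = (j - 1)*(j^4 - 3*j^3 - 16*j^2 + 48*j) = (j - 3)*(j - 1)*(j^3 - 16*j) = j*(j - 3)*(j - 1)*(j^2 - 16) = j*(j - 3)*(j - 1)*(j + 4)*(j - 4)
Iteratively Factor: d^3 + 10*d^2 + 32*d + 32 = (d + 4)*(d^2 + 6*d + 8) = (d + 2)*(d + 4)*(d + 4)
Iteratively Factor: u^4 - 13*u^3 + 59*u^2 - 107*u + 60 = (u - 5)*(u^3 - 8*u^2 + 19*u - 12) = (u - 5)*(u - 1)*(u^2 - 7*u + 12) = (u - 5)*(u - 4)*(u - 1)*(u - 3)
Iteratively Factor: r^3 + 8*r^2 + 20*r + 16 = (r + 2)*(r^2 + 6*r + 8) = (r + 2)*(r + 4)*(r + 2)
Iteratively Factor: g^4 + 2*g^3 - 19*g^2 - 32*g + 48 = (g + 4)*(g^3 - 2*g^2 - 11*g + 12) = (g + 3)*(g + 4)*(g^2 - 5*g + 4) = (g - 1)*(g + 3)*(g + 4)*(g - 4)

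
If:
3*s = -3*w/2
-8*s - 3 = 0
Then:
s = -3/8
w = 3/4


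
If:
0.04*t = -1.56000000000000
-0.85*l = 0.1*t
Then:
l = 4.59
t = -39.00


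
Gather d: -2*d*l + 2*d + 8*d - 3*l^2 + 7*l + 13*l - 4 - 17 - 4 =d*(10 - 2*l) - 3*l^2 + 20*l - 25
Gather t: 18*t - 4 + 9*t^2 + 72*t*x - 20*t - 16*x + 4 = 9*t^2 + t*(72*x - 2) - 16*x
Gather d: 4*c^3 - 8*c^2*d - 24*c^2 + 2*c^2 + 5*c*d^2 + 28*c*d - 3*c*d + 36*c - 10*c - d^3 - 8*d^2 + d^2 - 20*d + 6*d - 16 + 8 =4*c^3 - 22*c^2 + 26*c - d^3 + d^2*(5*c - 7) + d*(-8*c^2 + 25*c - 14) - 8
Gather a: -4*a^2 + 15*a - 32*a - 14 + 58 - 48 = -4*a^2 - 17*a - 4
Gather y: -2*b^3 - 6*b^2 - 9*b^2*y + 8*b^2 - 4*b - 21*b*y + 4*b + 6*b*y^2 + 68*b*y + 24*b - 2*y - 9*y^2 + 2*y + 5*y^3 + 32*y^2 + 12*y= -2*b^3 + 2*b^2 + 24*b + 5*y^3 + y^2*(6*b + 23) + y*(-9*b^2 + 47*b + 12)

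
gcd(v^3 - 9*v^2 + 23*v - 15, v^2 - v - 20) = v - 5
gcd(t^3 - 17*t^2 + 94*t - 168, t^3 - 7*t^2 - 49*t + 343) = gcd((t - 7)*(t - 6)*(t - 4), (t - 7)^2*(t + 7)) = t - 7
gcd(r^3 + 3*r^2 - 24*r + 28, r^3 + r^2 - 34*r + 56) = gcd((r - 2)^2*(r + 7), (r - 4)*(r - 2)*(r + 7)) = r^2 + 5*r - 14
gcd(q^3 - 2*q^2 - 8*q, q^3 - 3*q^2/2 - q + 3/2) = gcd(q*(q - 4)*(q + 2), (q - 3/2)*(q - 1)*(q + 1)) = 1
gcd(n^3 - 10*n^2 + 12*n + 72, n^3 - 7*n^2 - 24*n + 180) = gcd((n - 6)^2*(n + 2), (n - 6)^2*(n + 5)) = n^2 - 12*n + 36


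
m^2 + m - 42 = (m - 6)*(m + 7)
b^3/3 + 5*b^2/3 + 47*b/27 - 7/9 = (b/3 + 1)*(b - 1/3)*(b + 7/3)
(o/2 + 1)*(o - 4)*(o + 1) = o^3/2 - o^2/2 - 5*o - 4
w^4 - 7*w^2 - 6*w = w*(w - 3)*(w + 1)*(w + 2)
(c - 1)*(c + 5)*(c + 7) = c^3 + 11*c^2 + 23*c - 35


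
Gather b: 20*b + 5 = 20*b + 5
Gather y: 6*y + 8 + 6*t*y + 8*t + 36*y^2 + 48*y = 8*t + 36*y^2 + y*(6*t + 54) + 8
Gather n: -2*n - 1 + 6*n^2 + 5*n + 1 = 6*n^2 + 3*n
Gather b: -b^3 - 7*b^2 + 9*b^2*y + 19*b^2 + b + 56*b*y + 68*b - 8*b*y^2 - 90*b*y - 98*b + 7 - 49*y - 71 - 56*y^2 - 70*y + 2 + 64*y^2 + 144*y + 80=-b^3 + b^2*(9*y + 12) + b*(-8*y^2 - 34*y - 29) + 8*y^2 + 25*y + 18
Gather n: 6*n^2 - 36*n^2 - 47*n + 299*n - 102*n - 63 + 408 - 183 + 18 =-30*n^2 + 150*n + 180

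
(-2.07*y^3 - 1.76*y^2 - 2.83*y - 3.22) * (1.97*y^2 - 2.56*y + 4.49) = -4.0779*y^5 + 1.832*y^4 - 10.3638*y^3 - 7.001*y^2 - 4.4635*y - 14.4578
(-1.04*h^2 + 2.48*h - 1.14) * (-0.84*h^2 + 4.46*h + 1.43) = 0.8736*h^4 - 6.7216*h^3 + 10.5312*h^2 - 1.538*h - 1.6302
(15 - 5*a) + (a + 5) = 20 - 4*a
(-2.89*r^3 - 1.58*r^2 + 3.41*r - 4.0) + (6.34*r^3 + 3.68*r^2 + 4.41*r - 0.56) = 3.45*r^3 + 2.1*r^2 + 7.82*r - 4.56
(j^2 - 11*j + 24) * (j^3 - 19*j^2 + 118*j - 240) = j^5 - 30*j^4 + 351*j^3 - 1994*j^2 + 5472*j - 5760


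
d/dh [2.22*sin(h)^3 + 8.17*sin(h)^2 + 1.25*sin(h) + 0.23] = (6.66*sin(h)^2 + 16.34*sin(h) + 1.25)*cos(h)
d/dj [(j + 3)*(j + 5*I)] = 2*j + 3 + 5*I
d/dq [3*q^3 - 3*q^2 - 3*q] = 9*q^2 - 6*q - 3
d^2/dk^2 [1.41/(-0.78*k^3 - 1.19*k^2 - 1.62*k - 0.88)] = ((6.5988*k + 3.3558)*(0.78*k^3 + 1.19*k^2 + 1.62*k + 0.88) - 1.41*(2.34*k^2 + 2.38*k + 1.62)*(4.68*k^2 + 4.76*k + 3.24))/(0.78*k^3 + 1.19*k^2 + 1.62*k + 0.88)^3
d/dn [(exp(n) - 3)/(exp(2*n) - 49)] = (-2*(exp(n) - 3)*exp(n) + exp(2*n) - 49)*exp(n)/(exp(2*n) - 49)^2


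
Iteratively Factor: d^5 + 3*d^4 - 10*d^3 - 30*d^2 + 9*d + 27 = (d - 3)*(d^4 + 6*d^3 + 8*d^2 - 6*d - 9) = (d - 3)*(d - 1)*(d^3 + 7*d^2 + 15*d + 9) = (d - 3)*(d - 1)*(d + 3)*(d^2 + 4*d + 3) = (d - 3)*(d - 1)*(d + 3)^2*(d + 1)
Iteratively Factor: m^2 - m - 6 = (m - 3)*(m + 2)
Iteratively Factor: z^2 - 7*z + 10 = (z - 2)*(z - 5)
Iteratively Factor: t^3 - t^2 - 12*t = (t + 3)*(t^2 - 4*t) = (t - 4)*(t + 3)*(t)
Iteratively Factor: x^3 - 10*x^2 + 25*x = (x - 5)*(x^2 - 5*x) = (x - 5)^2*(x)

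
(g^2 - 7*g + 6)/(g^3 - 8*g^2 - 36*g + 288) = (g - 1)/(g^2 - 2*g - 48)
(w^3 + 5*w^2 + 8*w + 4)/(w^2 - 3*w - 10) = (w^2 + 3*w + 2)/(w - 5)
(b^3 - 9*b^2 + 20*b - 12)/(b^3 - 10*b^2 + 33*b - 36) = (b^3 - 9*b^2 + 20*b - 12)/(b^3 - 10*b^2 + 33*b - 36)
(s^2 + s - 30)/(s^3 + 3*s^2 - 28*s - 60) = 1/(s + 2)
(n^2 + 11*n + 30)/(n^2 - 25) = (n + 6)/(n - 5)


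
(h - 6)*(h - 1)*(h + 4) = h^3 - 3*h^2 - 22*h + 24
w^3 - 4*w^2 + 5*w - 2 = (w - 2)*(w - 1)^2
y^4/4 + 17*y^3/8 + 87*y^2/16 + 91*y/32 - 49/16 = (y/4 + 1/2)*(y - 1/2)*(y + 7/2)^2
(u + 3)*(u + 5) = u^2 + 8*u + 15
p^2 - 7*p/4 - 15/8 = (p - 5/2)*(p + 3/4)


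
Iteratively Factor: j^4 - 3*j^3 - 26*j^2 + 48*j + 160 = (j - 5)*(j^3 + 2*j^2 - 16*j - 32) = (j - 5)*(j - 4)*(j^2 + 6*j + 8) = (j - 5)*(j - 4)*(j + 4)*(j + 2)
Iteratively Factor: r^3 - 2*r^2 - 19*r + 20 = (r + 4)*(r^2 - 6*r + 5) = (r - 1)*(r + 4)*(r - 5)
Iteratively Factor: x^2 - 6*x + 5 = (x - 5)*(x - 1)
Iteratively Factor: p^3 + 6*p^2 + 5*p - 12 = (p + 4)*(p^2 + 2*p - 3) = (p + 3)*(p + 4)*(p - 1)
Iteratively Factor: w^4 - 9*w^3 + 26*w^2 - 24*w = (w)*(w^3 - 9*w^2 + 26*w - 24) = w*(w - 2)*(w^2 - 7*w + 12) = w*(w - 3)*(w - 2)*(w - 4)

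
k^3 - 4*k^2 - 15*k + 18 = (k - 6)*(k - 1)*(k + 3)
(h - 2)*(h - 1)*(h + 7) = h^3 + 4*h^2 - 19*h + 14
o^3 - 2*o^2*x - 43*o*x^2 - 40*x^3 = (o - 8*x)*(o + x)*(o + 5*x)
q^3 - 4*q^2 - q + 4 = (q - 4)*(q - 1)*(q + 1)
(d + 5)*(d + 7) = d^2 + 12*d + 35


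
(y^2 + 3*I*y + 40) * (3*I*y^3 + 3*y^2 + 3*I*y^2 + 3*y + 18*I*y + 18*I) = 3*I*y^5 - 6*y^4 + 3*I*y^4 - 6*y^3 + 147*I*y^3 + 66*y^2 + 147*I*y^2 + 66*y + 720*I*y + 720*I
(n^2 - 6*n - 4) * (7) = 7*n^2 - 42*n - 28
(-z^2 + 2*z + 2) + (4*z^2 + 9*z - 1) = 3*z^2 + 11*z + 1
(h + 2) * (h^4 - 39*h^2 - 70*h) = h^5 + 2*h^4 - 39*h^3 - 148*h^2 - 140*h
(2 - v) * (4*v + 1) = -4*v^2 + 7*v + 2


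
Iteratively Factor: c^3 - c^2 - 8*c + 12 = (c + 3)*(c^2 - 4*c + 4) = (c - 2)*(c + 3)*(c - 2)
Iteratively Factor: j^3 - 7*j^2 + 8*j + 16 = (j + 1)*(j^2 - 8*j + 16) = (j - 4)*(j + 1)*(j - 4)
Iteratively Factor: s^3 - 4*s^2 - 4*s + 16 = (s - 4)*(s^2 - 4) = (s - 4)*(s - 2)*(s + 2)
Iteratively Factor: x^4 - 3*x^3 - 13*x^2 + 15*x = (x - 5)*(x^3 + 2*x^2 - 3*x) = (x - 5)*(x + 3)*(x^2 - x) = x*(x - 5)*(x + 3)*(x - 1)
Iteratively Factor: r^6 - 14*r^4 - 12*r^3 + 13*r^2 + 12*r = (r + 1)*(r^5 - r^4 - 13*r^3 + r^2 + 12*r) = (r - 1)*(r + 1)*(r^4 - 13*r^2 - 12*r) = (r - 4)*(r - 1)*(r + 1)*(r^3 + 4*r^2 + 3*r) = (r - 4)*(r - 1)*(r + 1)*(r + 3)*(r^2 + r) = (r - 4)*(r - 1)*(r + 1)^2*(r + 3)*(r)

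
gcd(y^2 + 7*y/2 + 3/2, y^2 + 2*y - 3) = y + 3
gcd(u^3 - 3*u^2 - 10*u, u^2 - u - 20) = u - 5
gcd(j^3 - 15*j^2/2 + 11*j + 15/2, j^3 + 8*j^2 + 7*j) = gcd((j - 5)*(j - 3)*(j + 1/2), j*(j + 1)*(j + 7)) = 1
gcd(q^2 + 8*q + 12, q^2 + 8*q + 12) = q^2 + 8*q + 12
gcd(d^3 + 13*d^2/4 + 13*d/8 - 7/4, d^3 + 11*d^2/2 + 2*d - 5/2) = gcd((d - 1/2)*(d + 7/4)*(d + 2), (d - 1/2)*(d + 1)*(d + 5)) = d - 1/2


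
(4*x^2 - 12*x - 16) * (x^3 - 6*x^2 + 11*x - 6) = 4*x^5 - 36*x^4 + 100*x^3 - 60*x^2 - 104*x + 96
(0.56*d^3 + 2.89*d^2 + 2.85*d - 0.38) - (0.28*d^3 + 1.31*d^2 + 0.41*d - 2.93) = 0.28*d^3 + 1.58*d^2 + 2.44*d + 2.55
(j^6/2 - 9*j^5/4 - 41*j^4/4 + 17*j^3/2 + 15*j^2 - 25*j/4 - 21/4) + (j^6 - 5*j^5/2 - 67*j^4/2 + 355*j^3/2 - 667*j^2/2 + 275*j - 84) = 3*j^6/2 - 19*j^5/4 - 175*j^4/4 + 186*j^3 - 637*j^2/2 + 1075*j/4 - 357/4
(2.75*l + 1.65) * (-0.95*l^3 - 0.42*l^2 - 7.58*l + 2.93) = -2.6125*l^4 - 2.7225*l^3 - 21.538*l^2 - 4.4495*l + 4.8345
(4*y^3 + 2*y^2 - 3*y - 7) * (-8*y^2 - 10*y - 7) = -32*y^5 - 56*y^4 - 24*y^3 + 72*y^2 + 91*y + 49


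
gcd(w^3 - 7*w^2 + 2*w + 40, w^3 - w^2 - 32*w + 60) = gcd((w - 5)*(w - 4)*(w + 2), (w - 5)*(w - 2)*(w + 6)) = w - 5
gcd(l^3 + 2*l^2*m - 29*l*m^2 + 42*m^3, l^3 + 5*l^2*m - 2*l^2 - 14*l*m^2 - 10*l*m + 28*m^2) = l^2 + 5*l*m - 14*m^2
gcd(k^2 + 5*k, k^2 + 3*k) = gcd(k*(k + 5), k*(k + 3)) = k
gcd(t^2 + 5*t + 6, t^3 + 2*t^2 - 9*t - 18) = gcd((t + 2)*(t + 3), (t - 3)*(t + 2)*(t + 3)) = t^2 + 5*t + 6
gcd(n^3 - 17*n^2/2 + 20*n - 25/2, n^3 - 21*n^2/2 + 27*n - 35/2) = n^2 - 7*n/2 + 5/2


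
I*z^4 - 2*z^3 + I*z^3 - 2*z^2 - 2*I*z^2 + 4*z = z*(z + 2)*(z + 2*I)*(I*z - I)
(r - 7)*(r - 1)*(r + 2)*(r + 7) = r^4 + r^3 - 51*r^2 - 49*r + 98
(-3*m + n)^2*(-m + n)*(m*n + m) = -9*m^4*n - 9*m^4 + 15*m^3*n^2 + 15*m^3*n - 7*m^2*n^3 - 7*m^2*n^2 + m*n^4 + m*n^3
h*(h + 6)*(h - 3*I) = h^3 + 6*h^2 - 3*I*h^2 - 18*I*h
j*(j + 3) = j^2 + 3*j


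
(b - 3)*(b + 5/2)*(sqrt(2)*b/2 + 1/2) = sqrt(2)*b^3/2 - sqrt(2)*b^2/4 + b^2/2 - 15*sqrt(2)*b/4 - b/4 - 15/4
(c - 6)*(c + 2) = c^2 - 4*c - 12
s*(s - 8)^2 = s^3 - 16*s^2 + 64*s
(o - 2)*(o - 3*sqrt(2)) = o^2 - 3*sqrt(2)*o - 2*o + 6*sqrt(2)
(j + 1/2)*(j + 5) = j^2 + 11*j/2 + 5/2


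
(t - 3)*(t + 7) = t^2 + 4*t - 21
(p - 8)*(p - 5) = p^2 - 13*p + 40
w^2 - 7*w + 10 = (w - 5)*(w - 2)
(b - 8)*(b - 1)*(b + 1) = b^3 - 8*b^2 - b + 8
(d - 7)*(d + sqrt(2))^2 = d^3 - 7*d^2 + 2*sqrt(2)*d^2 - 14*sqrt(2)*d + 2*d - 14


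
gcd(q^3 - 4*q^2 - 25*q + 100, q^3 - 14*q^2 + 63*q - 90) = q - 5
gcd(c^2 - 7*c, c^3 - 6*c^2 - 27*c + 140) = c - 7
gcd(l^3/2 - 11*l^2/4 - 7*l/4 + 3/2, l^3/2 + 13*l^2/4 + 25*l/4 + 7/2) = l + 1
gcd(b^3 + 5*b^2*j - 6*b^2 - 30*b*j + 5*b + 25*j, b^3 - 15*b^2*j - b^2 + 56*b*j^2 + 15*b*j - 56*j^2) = b - 1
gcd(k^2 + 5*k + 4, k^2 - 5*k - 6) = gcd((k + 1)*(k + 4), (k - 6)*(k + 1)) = k + 1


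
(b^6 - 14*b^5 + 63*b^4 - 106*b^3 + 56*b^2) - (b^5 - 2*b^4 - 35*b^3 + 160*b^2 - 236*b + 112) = b^6 - 15*b^5 + 65*b^4 - 71*b^3 - 104*b^2 + 236*b - 112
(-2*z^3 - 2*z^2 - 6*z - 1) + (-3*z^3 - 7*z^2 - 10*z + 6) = -5*z^3 - 9*z^2 - 16*z + 5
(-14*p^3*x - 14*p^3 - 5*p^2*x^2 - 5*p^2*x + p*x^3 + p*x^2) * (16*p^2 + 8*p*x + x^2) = -224*p^5*x - 224*p^5 - 192*p^4*x^2 - 192*p^4*x - 38*p^3*x^3 - 38*p^3*x^2 + 3*p^2*x^4 + 3*p^2*x^3 + p*x^5 + p*x^4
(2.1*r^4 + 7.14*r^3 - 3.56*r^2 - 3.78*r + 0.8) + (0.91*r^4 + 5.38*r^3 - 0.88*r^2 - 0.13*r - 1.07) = 3.01*r^4 + 12.52*r^3 - 4.44*r^2 - 3.91*r - 0.27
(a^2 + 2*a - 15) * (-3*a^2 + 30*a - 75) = -3*a^4 + 24*a^3 + 30*a^2 - 600*a + 1125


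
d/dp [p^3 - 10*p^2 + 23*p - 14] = 3*p^2 - 20*p + 23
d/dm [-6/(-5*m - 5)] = -6/(5*(m + 1)^2)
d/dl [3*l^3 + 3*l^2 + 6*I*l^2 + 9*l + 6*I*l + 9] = 9*l^2 + l*(6 + 12*I) + 9 + 6*I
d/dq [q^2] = 2*q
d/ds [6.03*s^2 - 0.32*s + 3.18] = 12.06*s - 0.32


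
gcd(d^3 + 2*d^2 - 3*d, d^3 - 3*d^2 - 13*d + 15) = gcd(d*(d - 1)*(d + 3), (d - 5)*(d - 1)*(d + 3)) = d^2 + 2*d - 3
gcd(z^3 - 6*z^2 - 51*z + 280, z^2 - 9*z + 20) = z - 5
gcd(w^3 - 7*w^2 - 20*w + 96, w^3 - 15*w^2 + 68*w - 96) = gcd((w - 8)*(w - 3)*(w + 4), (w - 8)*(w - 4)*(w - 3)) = w^2 - 11*w + 24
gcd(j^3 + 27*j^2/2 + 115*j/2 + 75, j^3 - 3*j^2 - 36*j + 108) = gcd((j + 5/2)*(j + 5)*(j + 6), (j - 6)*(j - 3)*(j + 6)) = j + 6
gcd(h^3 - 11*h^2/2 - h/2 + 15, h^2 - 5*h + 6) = h - 2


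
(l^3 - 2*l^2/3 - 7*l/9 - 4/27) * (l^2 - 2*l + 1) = l^5 - 8*l^4/3 + 14*l^3/9 + 20*l^2/27 - 13*l/27 - 4/27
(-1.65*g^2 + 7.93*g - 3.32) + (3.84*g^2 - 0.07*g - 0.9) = 2.19*g^2 + 7.86*g - 4.22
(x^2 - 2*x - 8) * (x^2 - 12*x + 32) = x^4 - 14*x^3 + 48*x^2 + 32*x - 256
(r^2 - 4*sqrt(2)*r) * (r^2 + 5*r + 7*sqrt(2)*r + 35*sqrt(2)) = r^4 + 3*sqrt(2)*r^3 + 5*r^3 - 56*r^2 + 15*sqrt(2)*r^2 - 280*r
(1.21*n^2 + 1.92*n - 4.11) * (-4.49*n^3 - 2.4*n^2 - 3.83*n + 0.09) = -5.4329*n^5 - 11.5248*n^4 + 9.2116*n^3 + 2.6193*n^2 + 15.9141*n - 0.3699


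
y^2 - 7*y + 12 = (y - 4)*(y - 3)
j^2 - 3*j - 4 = (j - 4)*(j + 1)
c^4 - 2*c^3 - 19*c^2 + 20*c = c*(c - 5)*(c - 1)*(c + 4)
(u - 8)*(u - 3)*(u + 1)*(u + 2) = u^4 - 8*u^3 - 7*u^2 + 50*u + 48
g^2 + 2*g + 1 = (g + 1)^2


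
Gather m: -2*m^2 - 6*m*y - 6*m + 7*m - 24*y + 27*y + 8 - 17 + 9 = -2*m^2 + m*(1 - 6*y) + 3*y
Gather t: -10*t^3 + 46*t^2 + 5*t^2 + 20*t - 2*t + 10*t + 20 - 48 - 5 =-10*t^3 + 51*t^2 + 28*t - 33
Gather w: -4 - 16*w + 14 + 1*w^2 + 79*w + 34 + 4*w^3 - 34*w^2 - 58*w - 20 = 4*w^3 - 33*w^2 + 5*w + 24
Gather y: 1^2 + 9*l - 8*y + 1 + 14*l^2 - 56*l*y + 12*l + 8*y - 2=14*l^2 - 56*l*y + 21*l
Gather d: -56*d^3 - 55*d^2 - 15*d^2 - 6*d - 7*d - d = -56*d^3 - 70*d^2 - 14*d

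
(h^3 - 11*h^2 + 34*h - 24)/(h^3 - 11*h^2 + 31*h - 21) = (h^2 - 10*h + 24)/(h^2 - 10*h + 21)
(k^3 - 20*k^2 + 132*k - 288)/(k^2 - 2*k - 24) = (k^2 - 14*k + 48)/(k + 4)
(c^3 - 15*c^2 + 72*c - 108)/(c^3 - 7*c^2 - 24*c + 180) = (c - 3)/(c + 5)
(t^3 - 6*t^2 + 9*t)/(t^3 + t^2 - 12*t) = (t - 3)/(t + 4)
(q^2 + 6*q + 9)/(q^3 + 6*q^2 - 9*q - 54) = (q + 3)/(q^2 + 3*q - 18)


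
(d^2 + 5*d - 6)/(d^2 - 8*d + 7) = (d + 6)/(d - 7)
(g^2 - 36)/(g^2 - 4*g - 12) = (g + 6)/(g + 2)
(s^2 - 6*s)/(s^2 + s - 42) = s/(s + 7)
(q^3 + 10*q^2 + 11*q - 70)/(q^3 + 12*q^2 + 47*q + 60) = (q^2 + 5*q - 14)/(q^2 + 7*q + 12)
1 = 1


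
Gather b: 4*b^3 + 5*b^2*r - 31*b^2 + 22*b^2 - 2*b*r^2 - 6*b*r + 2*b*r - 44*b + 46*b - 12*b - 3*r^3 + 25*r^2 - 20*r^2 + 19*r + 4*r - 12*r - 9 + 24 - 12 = 4*b^3 + b^2*(5*r - 9) + b*(-2*r^2 - 4*r - 10) - 3*r^3 + 5*r^2 + 11*r + 3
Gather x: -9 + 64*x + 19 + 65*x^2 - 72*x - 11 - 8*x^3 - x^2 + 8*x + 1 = -8*x^3 + 64*x^2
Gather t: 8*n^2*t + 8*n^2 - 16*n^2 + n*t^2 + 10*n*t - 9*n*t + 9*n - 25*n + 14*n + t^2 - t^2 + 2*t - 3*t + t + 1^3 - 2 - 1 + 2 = -8*n^2 + n*t^2 - 2*n + t*(8*n^2 + n)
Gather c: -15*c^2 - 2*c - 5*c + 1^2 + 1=-15*c^2 - 7*c + 2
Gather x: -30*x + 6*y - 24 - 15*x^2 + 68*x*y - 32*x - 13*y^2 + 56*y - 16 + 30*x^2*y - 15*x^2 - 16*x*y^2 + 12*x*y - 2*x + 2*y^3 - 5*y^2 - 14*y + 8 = x^2*(30*y - 30) + x*(-16*y^2 + 80*y - 64) + 2*y^3 - 18*y^2 + 48*y - 32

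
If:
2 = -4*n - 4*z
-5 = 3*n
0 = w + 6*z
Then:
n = -5/3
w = -7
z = 7/6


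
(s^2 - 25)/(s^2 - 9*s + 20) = (s + 5)/(s - 4)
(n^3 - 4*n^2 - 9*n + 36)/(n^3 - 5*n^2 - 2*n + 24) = (n + 3)/(n + 2)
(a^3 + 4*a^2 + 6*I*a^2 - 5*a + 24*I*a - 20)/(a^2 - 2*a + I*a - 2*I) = (a^2 + a*(4 + 5*I) + 20*I)/(a - 2)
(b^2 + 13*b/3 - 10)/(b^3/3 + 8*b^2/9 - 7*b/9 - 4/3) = 3*(3*b^2 + 13*b - 30)/(3*b^3 + 8*b^2 - 7*b - 12)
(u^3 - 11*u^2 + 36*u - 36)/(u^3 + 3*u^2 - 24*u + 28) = (u^2 - 9*u + 18)/(u^2 + 5*u - 14)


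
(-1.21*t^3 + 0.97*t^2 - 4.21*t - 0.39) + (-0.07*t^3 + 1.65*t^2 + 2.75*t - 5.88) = -1.28*t^3 + 2.62*t^2 - 1.46*t - 6.27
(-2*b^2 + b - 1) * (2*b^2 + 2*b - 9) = -4*b^4 - 2*b^3 + 18*b^2 - 11*b + 9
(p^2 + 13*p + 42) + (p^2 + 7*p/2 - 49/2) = 2*p^2 + 33*p/2 + 35/2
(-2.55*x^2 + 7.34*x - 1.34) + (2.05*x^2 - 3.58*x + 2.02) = -0.5*x^2 + 3.76*x + 0.68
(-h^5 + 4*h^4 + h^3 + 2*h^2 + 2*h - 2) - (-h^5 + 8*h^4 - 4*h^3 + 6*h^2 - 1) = -4*h^4 + 5*h^3 - 4*h^2 + 2*h - 1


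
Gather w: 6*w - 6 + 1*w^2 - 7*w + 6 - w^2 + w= 0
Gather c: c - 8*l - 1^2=c - 8*l - 1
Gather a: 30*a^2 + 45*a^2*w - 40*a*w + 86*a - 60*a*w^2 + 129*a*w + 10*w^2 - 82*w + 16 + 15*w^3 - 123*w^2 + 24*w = a^2*(45*w + 30) + a*(-60*w^2 + 89*w + 86) + 15*w^3 - 113*w^2 - 58*w + 16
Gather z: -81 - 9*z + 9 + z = -8*z - 72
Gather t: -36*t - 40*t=-76*t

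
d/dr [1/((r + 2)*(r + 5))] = (-2*r - 7)/(r^4 + 14*r^3 + 69*r^2 + 140*r + 100)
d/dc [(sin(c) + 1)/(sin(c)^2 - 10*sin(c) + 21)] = (-2*sin(c) + cos(c)^2 + 30)*cos(c)/(sin(c)^2 - 10*sin(c) + 21)^2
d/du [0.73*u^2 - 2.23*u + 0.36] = 1.46*u - 2.23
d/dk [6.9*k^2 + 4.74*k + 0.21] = 13.8*k + 4.74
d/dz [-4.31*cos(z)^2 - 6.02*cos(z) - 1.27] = (8.62*cos(z) + 6.02)*sin(z)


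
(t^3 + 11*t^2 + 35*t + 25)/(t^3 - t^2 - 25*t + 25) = (t^2 + 6*t + 5)/(t^2 - 6*t + 5)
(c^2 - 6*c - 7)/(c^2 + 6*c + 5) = (c - 7)/(c + 5)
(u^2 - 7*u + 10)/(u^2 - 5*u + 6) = (u - 5)/(u - 3)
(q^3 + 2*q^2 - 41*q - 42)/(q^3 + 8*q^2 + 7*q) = (q - 6)/q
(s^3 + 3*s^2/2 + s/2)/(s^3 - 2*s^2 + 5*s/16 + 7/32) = 16*s*(2*s^2 + 3*s + 1)/(32*s^3 - 64*s^2 + 10*s + 7)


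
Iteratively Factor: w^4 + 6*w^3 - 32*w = (w - 2)*(w^3 + 8*w^2 + 16*w) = (w - 2)*(w + 4)*(w^2 + 4*w) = w*(w - 2)*(w + 4)*(w + 4)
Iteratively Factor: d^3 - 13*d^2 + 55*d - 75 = (d - 5)*(d^2 - 8*d + 15) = (d - 5)*(d - 3)*(d - 5)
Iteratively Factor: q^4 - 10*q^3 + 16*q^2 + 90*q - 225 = (q - 3)*(q^3 - 7*q^2 - 5*q + 75) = (q - 5)*(q - 3)*(q^2 - 2*q - 15) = (q - 5)*(q - 3)*(q + 3)*(q - 5)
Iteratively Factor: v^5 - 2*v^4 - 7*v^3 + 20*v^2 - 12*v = (v + 3)*(v^4 - 5*v^3 + 8*v^2 - 4*v) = (v - 2)*(v + 3)*(v^3 - 3*v^2 + 2*v) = (v - 2)^2*(v + 3)*(v^2 - v) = v*(v - 2)^2*(v + 3)*(v - 1)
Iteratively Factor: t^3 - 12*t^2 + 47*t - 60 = (t - 5)*(t^2 - 7*t + 12) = (t - 5)*(t - 3)*(t - 4)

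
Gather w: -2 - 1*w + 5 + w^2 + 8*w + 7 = w^2 + 7*w + 10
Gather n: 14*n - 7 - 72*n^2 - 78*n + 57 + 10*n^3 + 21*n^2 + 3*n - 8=10*n^3 - 51*n^2 - 61*n + 42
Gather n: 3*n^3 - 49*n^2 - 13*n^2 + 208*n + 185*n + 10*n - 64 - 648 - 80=3*n^3 - 62*n^2 + 403*n - 792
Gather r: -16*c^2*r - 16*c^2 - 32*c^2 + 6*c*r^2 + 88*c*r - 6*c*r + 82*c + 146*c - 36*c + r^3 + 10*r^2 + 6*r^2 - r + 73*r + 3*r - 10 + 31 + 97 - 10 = -48*c^2 + 192*c + r^3 + r^2*(6*c + 16) + r*(-16*c^2 + 82*c + 75) + 108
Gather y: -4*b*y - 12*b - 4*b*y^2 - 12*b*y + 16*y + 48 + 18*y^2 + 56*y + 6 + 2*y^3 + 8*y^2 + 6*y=-12*b + 2*y^3 + y^2*(26 - 4*b) + y*(78 - 16*b) + 54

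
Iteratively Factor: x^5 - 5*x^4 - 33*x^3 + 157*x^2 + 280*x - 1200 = (x + 4)*(x^4 - 9*x^3 + 3*x^2 + 145*x - 300) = (x - 3)*(x + 4)*(x^3 - 6*x^2 - 15*x + 100) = (x - 3)*(x + 4)^2*(x^2 - 10*x + 25) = (x - 5)*(x - 3)*(x + 4)^2*(x - 5)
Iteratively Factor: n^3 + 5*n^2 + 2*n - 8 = (n - 1)*(n^2 + 6*n + 8) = (n - 1)*(n + 2)*(n + 4)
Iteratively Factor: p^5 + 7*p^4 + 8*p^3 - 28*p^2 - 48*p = (p + 3)*(p^4 + 4*p^3 - 4*p^2 - 16*p) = (p - 2)*(p + 3)*(p^3 + 6*p^2 + 8*p) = (p - 2)*(p + 3)*(p + 4)*(p^2 + 2*p) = p*(p - 2)*(p + 3)*(p + 4)*(p + 2)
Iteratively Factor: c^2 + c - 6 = (c + 3)*(c - 2)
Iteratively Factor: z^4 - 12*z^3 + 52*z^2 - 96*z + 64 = (z - 2)*(z^3 - 10*z^2 + 32*z - 32) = (z - 2)^2*(z^2 - 8*z + 16) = (z - 4)*(z - 2)^2*(z - 4)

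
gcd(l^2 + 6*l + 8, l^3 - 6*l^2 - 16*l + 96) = l + 4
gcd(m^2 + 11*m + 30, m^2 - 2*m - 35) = m + 5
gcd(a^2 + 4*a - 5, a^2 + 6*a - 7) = a - 1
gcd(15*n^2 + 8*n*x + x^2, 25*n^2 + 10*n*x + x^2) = 5*n + x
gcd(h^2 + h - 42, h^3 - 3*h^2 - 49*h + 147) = h + 7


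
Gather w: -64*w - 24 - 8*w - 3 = -72*w - 27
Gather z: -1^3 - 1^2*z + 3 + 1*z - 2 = 0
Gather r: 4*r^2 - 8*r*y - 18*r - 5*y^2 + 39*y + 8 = 4*r^2 + r*(-8*y - 18) - 5*y^2 + 39*y + 8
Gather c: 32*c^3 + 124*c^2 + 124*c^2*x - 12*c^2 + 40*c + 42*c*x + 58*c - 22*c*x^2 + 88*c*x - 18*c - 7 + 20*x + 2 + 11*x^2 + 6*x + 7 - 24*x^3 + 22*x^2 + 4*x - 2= 32*c^3 + c^2*(124*x + 112) + c*(-22*x^2 + 130*x + 80) - 24*x^3 + 33*x^2 + 30*x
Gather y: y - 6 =y - 6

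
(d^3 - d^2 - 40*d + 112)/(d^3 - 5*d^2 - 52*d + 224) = (d - 4)/(d - 8)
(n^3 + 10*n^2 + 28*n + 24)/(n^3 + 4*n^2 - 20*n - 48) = (n + 2)/(n - 4)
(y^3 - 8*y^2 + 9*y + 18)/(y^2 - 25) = (y^3 - 8*y^2 + 9*y + 18)/(y^2 - 25)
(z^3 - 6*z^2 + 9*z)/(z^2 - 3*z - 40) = z*(-z^2 + 6*z - 9)/(-z^2 + 3*z + 40)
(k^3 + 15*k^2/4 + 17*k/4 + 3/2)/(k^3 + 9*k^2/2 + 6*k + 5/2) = (4*k^2 + 11*k + 6)/(2*(2*k^2 + 7*k + 5))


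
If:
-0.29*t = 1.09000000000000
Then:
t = -3.76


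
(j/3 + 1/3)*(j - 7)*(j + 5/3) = j^3/3 - 13*j^2/9 - 17*j/3 - 35/9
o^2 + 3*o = o*(o + 3)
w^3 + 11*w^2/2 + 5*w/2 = w*(w + 1/2)*(w + 5)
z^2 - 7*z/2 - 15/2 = (z - 5)*(z + 3/2)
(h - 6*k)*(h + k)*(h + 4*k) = h^3 - h^2*k - 26*h*k^2 - 24*k^3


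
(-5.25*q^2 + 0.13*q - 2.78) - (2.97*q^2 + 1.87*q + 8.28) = -8.22*q^2 - 1.74*q - 11.06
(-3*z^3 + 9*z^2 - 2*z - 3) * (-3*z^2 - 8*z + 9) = 9*z^5 - 3*z^4 - 93*z^3 + 106*z^2 + 6*z - 27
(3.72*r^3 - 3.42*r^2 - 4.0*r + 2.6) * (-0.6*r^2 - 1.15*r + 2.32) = -2.232*r^5 - 2.226*r^4 + 14.9634*r^3 - 4.8944*r^2 - 12.27*r + 6.032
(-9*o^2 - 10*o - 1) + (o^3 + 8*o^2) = o^3 - o^2 - 10*o - 1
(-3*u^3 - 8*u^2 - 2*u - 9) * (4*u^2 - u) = -12*u^5 - 29*u^4 - 34*u^2 + 9*u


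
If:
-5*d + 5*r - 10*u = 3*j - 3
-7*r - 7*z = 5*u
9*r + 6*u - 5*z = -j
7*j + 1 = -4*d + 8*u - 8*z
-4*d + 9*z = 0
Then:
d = 3/18665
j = 979/11199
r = -8069/55995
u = 11291/55995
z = 4/55995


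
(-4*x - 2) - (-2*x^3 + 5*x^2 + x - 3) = 2*x^3 - 5*x^2 - 5*x + 1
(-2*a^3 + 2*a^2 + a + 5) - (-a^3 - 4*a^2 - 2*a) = -a^3 + 6*a^2 + 3*a + 5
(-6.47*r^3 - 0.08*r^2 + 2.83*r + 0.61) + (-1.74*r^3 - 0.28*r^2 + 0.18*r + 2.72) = -8.21*r^3 - 0.36*r^2 + 3.01*r + 3.33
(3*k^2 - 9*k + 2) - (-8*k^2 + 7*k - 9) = 11*k^2 - 16*k + 11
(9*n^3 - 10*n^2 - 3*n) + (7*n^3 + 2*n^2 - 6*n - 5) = 16*n^3 - 8*n^2 - 9*n - 5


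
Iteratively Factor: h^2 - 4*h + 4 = (h - 2)*(h - 2)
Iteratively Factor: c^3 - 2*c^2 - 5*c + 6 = (c - 3)*(c^2 + c - 2) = (c - 3)*(c - 1)*(c + 2)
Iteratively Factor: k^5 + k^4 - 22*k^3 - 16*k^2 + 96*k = (k + 4)*(k^4 - 3*k^3 - 10*k^2 + 24*k) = (k - 2)*(k + 4)*(k^3 - k^2 - 12*k) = (k - 2)*(k + 3)*(k + 4)*(k^2 - 4*k) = (k - 4)*(k - 2)*(k + 3)*(k + 4)*(k)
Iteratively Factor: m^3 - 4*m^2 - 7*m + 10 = (m - 1)*(m^2 - 3*m - 10) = (m - 5)*(m - 1)*(m + 2)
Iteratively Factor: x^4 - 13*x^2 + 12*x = (x - 1)*(x^3 + x^2 - 12*x) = x*(x - 1)*(x^2 + x - 12) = x*(x - 3)*(x - 1)*(x + 4)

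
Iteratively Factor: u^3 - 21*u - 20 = (u + 4)*(u^2 - 4*u - 5) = (u + 1)*(u + 4)*(u - 5)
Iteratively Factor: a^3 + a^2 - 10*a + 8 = (a - 2)*(a^2 + 3*a - 4) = (a - 2)*(a + 4)*(a - 1)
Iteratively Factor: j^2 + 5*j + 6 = (j + 3)*(j + 2)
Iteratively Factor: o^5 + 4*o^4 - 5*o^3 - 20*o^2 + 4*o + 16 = (o + 4)*(o^4 - 5*o^2 + 4) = (o + 1)*(o + 4)*(o^3 - o^2 - 4*o + 4) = (o - 2)*(o + 1)*(o + 4)*(o^2 + o - 2) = (o - 2)*(o - 1)*(o + 1)*(o + 4)*(o + 2)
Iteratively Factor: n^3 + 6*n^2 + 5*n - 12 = (n + 3)*(n^2 + 3*n - 4) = (n + 3)*(n + 4)*(n - 1)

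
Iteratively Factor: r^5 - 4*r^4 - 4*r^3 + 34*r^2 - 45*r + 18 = (r - 1)*(r^4 - 3*r^3 - 7*r^2 + 27*r - 18) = (r - 2)*(r - 1)*(r^3 - r^2 - 9*r + 9) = (r - 3)*(r - 2)*(r - 1)*(r^2 + 2*r - 3) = (r - 3)*(r - 2)*(r - 1)*(r + 3)*(r - 1)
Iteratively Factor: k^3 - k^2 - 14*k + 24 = (k - 3)*(k^2 + 2*k - 8) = (k - 3)*(k + 4)*(k - 2)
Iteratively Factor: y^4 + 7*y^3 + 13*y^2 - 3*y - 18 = (y + 3)*(y^3 + 4*y^2 + y - 6) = (y + 2)*(y + 3)*(y^2 + 2*y - 3) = (y + 2)*(y + 3)^2*(y - 1)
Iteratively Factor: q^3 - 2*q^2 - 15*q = (q + 3)*(q^2 - 5*q) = (q - 5)*(q + 3)*(q)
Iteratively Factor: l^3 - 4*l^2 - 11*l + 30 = (l - 5)*(l^2 + l - 6) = (l - 5)*(l - 2)*(l + 3)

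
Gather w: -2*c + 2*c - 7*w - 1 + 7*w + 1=0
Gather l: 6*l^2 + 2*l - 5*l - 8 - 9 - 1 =6*l^2 - 3*l - 18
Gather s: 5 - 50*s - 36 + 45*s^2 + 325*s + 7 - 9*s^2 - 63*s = 36*s^2 + 212*s - 24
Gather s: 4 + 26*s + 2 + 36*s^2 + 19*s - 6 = 36*s^2 + 45*s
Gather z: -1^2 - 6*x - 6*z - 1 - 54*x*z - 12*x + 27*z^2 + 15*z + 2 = -18*x + 27*z^2 + z*(9 - 54*x)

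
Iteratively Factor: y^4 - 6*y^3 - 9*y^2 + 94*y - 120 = (y - 5)*(y^3 - y^2 - 14*y + 24) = (y - 5)*(y - 2)*(y^2 + y - 12) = (y - 5)*(y - 2)*(y + 4)*(y - 3)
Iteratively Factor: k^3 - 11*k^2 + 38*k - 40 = (k - 5)*(k^2 - 6*k + 8) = (k - 5)*(k - 4)*(k - 2)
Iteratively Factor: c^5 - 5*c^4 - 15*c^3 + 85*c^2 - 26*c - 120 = (c + 1)*(c^4 - 6*c^3 - 9*c^2 + 94*c - 120) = (c + 1)*(c + 4)*(c^3 - 10*c^2 + 31*c - 30) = (c - 3)*(c + 1)*(c + 4)*(c^2 - 7*c + 10) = (c - 3)*(c - 2)*(c + 1)*(c + 4)*(c - 5)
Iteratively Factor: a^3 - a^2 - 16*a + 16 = (a - 1)*(a^2 - 16) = (a - 1)*(a + 4)*(a - 4)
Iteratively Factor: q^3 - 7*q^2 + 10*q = (q - 2)*(q^2 - 5*q) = q*(q - 2)*(q - 5)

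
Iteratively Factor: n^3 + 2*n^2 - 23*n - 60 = (n + 4)*(n^2 - 2*n - 15) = (n + 3)*(n + 4)*(n - 5)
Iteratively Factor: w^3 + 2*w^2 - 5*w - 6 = (w + 1)*(w^2 + w - 6) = (w + 1)*(w + 3)*(w - 2)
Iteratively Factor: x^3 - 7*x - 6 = (x + 2)*(x^2 - 2*x - 3) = (x + 1)*(x + 2)*(x - 3)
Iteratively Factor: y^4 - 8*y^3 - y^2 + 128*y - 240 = (y - 4)*(y^3 - 4*y^2 - 17*y + 60) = (y - 5)*(y - 4)*(y^2 + y - 12) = (y - 5)*(y - 4)*(y + 4)*(y - 3)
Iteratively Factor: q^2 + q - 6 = (q + 3)*(q - 2)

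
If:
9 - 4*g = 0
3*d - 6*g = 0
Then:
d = 9/2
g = 9/4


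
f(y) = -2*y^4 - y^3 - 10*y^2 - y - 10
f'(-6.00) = 1739.00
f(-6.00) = -2740.00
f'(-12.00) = 13631.00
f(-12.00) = -41182.00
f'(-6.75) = 2457.69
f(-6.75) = -4303.21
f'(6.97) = -2995.01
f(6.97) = -5561.60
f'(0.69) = -18.86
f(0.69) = -16.23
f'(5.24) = -1339.20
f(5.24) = -1941.53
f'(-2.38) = 137.46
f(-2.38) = -114.95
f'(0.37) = -9.22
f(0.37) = -11.83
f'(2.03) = -120.89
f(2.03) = -95.57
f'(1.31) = -50.33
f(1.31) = -36.61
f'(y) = -8*y^3 - 3*y^2 - 20*y - 1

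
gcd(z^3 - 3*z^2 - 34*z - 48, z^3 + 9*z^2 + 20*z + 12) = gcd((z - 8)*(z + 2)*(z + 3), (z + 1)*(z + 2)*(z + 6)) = z + 2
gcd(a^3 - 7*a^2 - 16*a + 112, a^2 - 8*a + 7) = a - 7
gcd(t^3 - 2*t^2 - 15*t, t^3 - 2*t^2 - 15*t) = t^3 - 2*t^2 - 15*t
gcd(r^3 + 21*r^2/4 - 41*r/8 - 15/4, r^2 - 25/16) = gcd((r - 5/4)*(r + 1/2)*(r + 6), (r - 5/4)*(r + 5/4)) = r - 5/4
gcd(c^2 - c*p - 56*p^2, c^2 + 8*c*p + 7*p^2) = c + 7*p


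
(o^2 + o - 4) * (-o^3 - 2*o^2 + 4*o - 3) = -o^5 - 3*o^4 + 6*o^3 + 9*o^2 - 19*o + 12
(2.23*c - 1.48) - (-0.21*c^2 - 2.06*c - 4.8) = 0.21*c^2 + 4.29*c + 3.32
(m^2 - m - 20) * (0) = 0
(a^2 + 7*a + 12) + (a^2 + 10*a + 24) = 2*a^2 + 17*a + 36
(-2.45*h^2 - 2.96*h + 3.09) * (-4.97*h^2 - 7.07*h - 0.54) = 12.1765*h^4 + 32.0327*h^3 + 6.8929*h^2 - 20.2479*h - 1.6686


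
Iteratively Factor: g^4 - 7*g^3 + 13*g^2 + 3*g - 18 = (g + 1)*(g^3 - 8*g^2 + 21*g - 18) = (g - 3)*(g + 1)*(g^2 - 5*g + 6) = (g - 3)*(g - 2)*(g + 1)*(g - 3)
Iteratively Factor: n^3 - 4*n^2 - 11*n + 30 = (n - 2)*(n^2 - 2*n - 15) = (n - 2)*(n + 3)*(n - 5)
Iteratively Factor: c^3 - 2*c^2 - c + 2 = (c - 1)*(c^2 - c - 2) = (c - 2)*(c - 1)*(c + 1)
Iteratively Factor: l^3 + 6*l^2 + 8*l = (l + 2)*(l^2 + 4*l) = (l + 2)*(l + 4)*(l)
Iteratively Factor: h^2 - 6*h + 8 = (h - 2)*(h - 4)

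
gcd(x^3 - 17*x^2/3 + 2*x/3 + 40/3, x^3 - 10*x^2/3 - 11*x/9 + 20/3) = x + 4/3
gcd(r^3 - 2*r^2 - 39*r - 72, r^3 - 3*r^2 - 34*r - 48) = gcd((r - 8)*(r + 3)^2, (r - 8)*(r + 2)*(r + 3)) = r^2 - 5*r - 24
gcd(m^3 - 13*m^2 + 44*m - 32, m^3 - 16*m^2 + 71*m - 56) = m^2 - 9*m + 8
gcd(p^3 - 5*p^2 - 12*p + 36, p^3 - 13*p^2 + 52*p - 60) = p^2 - 8*p + 12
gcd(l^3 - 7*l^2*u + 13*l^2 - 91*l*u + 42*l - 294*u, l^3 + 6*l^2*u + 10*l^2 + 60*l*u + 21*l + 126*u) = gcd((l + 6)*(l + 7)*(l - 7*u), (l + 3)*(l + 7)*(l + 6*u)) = l + 7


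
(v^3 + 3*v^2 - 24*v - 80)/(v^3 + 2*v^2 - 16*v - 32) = (v^2 - v - 20)/(v^2 - 2*v - 8)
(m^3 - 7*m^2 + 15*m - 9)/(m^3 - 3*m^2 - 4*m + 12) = (m^2 - 4*m + 3)/(m^2 - 4)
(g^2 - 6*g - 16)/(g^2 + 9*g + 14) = (g - 8)/(g + 7)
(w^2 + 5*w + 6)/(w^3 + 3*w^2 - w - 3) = (w + 2)/(w^2 - 1)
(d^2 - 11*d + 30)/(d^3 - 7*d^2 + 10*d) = (d - 6)/(d*(d - 2))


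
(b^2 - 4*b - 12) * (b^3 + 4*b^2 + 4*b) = b^5 - 24*b^3 - 64*b^2 - 48*b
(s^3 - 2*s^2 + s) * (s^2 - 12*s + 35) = s^5 - 14*s^4 + 60*s^3 - 82*s^2 + 35*s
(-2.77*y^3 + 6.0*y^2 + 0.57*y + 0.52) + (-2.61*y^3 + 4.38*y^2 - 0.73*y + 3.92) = -5.38*y^3 + 10.38*y^2 - 0.16*y + 4.44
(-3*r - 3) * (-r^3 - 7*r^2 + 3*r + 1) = 3*r^4 + 24*r^3 + 12*r^2 - 12*r - 3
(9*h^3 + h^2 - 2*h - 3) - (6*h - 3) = 9*h^3 + h^2 - 8*h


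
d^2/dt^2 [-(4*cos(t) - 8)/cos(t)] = 8*(sin(t)^2 + 1)/cos(t)^3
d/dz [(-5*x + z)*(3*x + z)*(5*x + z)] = -25*x^2 + 6*x*z + 3*z^2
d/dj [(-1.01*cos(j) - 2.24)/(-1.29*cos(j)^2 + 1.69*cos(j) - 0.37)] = (1.3029*cos(j)^2 + 5.7792*cos(j) - 4.1593)*sin(j)/(1.6641*cos(j)^4 - 4.3602*cos(j)^3 + 3.8107*cos(j)^2 - 1.2506*cos(j) + 0.1369)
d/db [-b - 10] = -1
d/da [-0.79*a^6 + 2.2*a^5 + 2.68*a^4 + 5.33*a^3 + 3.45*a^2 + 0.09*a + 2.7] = -4.74*a^5 + 11.0*a^4 + 10.72*a^3 + 15.99*a^2 + 6.9*a + 0.09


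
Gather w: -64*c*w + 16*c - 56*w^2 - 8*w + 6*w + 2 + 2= 16*c - 56*w^2 + w*(-64*c - 2) + 4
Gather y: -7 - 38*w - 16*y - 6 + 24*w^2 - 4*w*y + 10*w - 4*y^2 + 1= 24*w^2 - 28*w - 4*y^2 + y*(-4*w - 16) - 12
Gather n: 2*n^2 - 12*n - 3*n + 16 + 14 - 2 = 2*n^2 - 15*n + 28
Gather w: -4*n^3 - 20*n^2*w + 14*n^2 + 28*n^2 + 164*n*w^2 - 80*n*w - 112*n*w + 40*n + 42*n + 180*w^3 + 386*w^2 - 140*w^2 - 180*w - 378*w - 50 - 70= -4*n^3 + 42*n^2 + 82*n + 180*w^3 + w^2*(164*n + 246) + w*(-20*n^2 - 192*n - 558) - 120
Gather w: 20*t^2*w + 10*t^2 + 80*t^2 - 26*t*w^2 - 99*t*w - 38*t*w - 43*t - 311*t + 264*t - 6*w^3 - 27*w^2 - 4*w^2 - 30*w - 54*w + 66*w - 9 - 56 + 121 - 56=90*t^2 - 90*t - 6*w^3 + w^2*(-26*t - 31) + w*(20*t^2 - 137*t - 18)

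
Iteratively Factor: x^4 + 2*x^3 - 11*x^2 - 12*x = (x + 4)*(x^3 - 2*x^2 - 3*x) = (x + 1)*(x + 4)*(x^2 - 3*x) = (x - 3)*(x + 1)*(x + 4)*(x)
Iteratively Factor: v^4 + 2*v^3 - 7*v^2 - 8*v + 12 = (v + 2)*(v^3 - 7*v + 6) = (v + 2)*(v + 3)*(v^2 - 3*v + 2) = (v - 2)*(v + 2)*(v + 3)*(v - 1)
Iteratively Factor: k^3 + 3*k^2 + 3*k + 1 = (k + 1)*(k^2 + 2*k + 1) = (k + 1)^2*(k + 1)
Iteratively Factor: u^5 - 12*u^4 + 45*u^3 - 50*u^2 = (u)*(u^4 - 12*u^3 + 45*u^2 - 50*u) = u*(u - 5)*(u^3 - 7*u^2 + 10*u) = u^2*(u - 5)*(u^2 - 7*u + 10) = u^2*(u - 5)^2*(u - 2)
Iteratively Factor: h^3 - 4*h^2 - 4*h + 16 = (h + 2)*(h^2 - 6*h + 8) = (h - 2)*(h + 2)*(h - 4)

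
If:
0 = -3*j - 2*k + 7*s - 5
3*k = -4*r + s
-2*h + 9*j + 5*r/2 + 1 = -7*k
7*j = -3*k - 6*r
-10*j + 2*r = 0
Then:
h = 2529/1168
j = -15/292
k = 185/292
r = -75/292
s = 255/292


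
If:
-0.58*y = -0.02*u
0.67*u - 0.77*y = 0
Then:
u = 0.00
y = 0.00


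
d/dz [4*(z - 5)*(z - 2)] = 8*z - 28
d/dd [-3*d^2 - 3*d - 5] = -6*d - 3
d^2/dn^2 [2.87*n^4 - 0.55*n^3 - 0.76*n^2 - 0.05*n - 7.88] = 34.44*n^2 - 3.3*n - 1.52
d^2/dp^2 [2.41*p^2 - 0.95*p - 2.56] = 4.82000000000000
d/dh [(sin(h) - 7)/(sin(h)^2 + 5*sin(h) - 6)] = (14*sin(h) + cos(h)^2 + 28)*cos(h)/(sin(h)^2 + 5*sin(h) - 6)^2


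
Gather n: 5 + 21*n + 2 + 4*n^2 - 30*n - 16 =4*n^2 - 9*n - 9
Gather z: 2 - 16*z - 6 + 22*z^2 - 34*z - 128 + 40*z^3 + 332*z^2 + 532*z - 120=40*z^3 + 354*z^2 + 482*z - 252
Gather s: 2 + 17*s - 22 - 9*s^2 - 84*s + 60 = -9*s^2 - 67*s + 40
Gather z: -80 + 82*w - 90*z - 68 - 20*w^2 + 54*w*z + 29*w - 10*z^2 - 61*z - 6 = -20*w^2 + 111*w - 10*z^2 + z*(54*w - 151) - 154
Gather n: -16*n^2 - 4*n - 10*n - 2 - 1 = -16*n^2 - 14*n - 3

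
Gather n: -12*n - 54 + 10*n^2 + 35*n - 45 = 10*n^2 + 23*n - 99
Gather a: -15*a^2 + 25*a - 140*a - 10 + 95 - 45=-15*a^2 - 115*a + 40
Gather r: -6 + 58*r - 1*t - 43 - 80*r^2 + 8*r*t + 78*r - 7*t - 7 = -80*r^2 + r*(8*t + 136) - 8*t - 56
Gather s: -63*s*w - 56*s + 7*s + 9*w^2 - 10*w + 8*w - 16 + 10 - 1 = s*(-63*w - 49) + 9*w^2 - 2*w - 7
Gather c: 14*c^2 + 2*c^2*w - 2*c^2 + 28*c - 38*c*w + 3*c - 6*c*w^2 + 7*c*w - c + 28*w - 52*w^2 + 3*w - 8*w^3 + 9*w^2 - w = c^2*(2*w + 12) + c*(-6*w^2 - 31*w + 30) - 8*w^3 - 43*w^2 + 30*w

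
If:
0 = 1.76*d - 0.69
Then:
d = 0.39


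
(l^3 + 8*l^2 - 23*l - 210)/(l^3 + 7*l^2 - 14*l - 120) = (l^2 + 2*l - 35)/(l^2 + l - 20)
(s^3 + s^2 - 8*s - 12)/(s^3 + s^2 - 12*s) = (s^2 + 4*s + 4)/(s*(s + 4))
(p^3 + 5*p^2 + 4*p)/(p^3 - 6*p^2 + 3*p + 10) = p*(p + 4)/(p^2 - 7*p + 10)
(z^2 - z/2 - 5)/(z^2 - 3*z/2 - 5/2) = (z + 2)/(z + 1)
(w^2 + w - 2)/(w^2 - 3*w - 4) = (-w^2 - w + 2)/(-w^2 + 3*w + 4)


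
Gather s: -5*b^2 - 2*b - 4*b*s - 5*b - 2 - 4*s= -5*b^2 - 7*b + s*(-4*b - 4) - 2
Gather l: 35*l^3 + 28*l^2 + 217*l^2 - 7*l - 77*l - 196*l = 35*l^3 + 245*l^2 - 280*l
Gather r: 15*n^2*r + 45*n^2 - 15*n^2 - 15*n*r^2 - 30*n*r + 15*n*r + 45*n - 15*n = 30*n^2 - 15*n*r^2 + 30*n + r*(15*n^2 - 15*n)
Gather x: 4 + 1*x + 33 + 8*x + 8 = 9*x + 45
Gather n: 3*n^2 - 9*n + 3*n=3*n^2 - 6*n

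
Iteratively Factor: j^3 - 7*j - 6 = (j + 2)*(j^2 - 2*j - 3) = (j + 1)*(j + 2)*(j - 3)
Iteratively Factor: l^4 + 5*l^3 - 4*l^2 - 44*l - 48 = (l + 2)*(l^3 + 3*l^2 - 10*l - 24) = (l + 2)*(l + 4)*(l^2 - l - 6) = (l - 3)*(l + 2)*(l + 4)*(l + 2)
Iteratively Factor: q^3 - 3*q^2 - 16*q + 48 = (q + 4)*(q^2 - 7*q + 12) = (q - 3)*(q + 4)*(q - 4)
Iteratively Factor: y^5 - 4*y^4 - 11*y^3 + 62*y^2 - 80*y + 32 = (y - 1)*(y^4 - 3*y^3 - 14*y^2 + 48*y - 32) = (y - 1)*(y + 4)*(y^3 - 7*y^2 + 14*y - 8) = (y - 1)^2*(y + 4)*(y^2 - 6*y + 8) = (y - 4)*(y - 1)^2*(y + 4)*(y - 2)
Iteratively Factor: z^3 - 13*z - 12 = (z + 3)*(z^2 - 3*z - 4) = (z + 1)*(z + 3)*(z - 4)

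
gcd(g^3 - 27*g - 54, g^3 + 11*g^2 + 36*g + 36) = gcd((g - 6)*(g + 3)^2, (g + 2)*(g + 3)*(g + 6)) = g + 3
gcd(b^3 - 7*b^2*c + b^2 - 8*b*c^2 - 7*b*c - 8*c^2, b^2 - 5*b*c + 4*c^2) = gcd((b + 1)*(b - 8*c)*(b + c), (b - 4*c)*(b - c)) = 1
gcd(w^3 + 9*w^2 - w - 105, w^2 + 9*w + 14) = w + 7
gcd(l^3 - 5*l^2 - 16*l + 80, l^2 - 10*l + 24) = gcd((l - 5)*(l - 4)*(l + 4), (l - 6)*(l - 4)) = l - 4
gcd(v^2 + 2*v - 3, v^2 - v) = v - 1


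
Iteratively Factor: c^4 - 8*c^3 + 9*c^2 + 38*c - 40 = (c - 4)*(c^3 - 4*c^2 - 7*c + 10) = (c - 4)*(c - 1)*(c^2 - 3*c - 10) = (c - 4)*(c - 1)*(c + 2)*(c - 5)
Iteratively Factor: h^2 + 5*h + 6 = (h + 2)*(h + 3)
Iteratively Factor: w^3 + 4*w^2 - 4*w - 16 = (w + 4)*(w^2 - 4) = (w - 2)*(w + 4)*(w + 2)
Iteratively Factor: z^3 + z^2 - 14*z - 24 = (z + 3)*(z^2 - 2*z - 8) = (z + 2)*(z + 3)*(z - 4)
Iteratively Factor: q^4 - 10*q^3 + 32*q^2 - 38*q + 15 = (q - 1)*(q^3 - 9*q^2 + 23*q - 15) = (q - 5)*(q - 1)*(q^2 - 4*q + 3) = (q - 5)*(q - 1)^2*(q - 3)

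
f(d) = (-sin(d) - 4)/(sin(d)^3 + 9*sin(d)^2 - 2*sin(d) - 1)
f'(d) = (-sin(d) - 4)*(-3*sin(d)^2*cos(d) - 18*sin(d)*cos(d) + 2*cos(d))/(sin(d)^3 + 9*sin(d)^2 - 2*sin(d) - 1)^2 - cos(d)/(sin(d)^3 + 9*sin(d)^2 - 2*sin(d) - 1) = (2*sin(d)^3 + 21*sin(d)^2 + 72*sin(d) - 7)*cos(d)/(sin(d)^3 + 9*sin(d)^2 - 2*sin(d) - 1)^2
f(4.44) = -0.36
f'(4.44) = 0.22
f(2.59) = -7.97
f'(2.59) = -97.31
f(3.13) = 3.93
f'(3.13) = 5.90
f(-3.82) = -3.01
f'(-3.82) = -15.48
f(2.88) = 4.74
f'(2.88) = -15.64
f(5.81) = -2.10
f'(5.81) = -11.16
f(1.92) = -0.84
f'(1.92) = -0.80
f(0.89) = -1.43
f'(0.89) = 3.51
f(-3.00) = 7.13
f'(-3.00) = 56.58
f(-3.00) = 7.13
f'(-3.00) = 56.58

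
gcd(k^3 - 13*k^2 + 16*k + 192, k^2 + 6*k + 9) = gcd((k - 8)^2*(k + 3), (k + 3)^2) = k + 3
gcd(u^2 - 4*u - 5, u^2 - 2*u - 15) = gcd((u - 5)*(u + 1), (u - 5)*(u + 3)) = u - 5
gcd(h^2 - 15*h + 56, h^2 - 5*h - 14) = h - 7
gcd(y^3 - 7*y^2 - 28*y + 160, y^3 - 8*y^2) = y - 8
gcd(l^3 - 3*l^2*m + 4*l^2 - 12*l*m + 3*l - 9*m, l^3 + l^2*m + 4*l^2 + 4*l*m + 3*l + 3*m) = l^2 + 4*l + 3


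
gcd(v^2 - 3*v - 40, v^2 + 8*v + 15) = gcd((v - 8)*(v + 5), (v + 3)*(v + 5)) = v + 5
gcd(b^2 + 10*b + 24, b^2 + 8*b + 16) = b + 4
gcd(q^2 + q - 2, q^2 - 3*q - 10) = q + 2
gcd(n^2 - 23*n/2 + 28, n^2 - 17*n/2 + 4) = n - 8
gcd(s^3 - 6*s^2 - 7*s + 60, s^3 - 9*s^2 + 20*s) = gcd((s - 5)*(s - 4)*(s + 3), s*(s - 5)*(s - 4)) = s^2 - 9*s + 20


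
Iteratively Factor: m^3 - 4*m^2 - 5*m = (m)*(m^2 - 4*m - 5) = m*(m + 1)*(m - 5)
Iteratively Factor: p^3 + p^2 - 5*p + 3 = (p - 1)*(p^2 + 2*p - 3) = (p - 1)*(p + 3)*(p - 1)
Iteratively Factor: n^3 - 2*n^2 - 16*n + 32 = (n - 4)*(n^2 + 2*n - 8) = (n - 4)*(n - 2)*(n + 4)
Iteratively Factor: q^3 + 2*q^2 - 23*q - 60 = (q + 3)*(q^2 - q - 20) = (q - 5)*(q + 3)*(q + 4)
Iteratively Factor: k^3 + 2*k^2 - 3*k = (k + 3)*(k^2 - k) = k*(k + 3)*(k - 1)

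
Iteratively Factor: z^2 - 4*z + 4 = (z - 2)*(z - 2)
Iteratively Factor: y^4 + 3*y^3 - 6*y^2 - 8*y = (y - 2)*(y^3 + 5*y^2 + 4*y) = (y - 2)*(y + 4)*(y^2 + y) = y*(y - 2)*(y + 4)*(y + 1)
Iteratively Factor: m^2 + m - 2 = (m + 2)*(m - 1)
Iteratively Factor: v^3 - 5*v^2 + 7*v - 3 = (v - 1)*(v^2 - 4*v + 3) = (v - 1)^2*(v - 3)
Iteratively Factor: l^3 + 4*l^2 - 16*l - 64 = (l + 4)*(l^2 - 16) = (l + 4)^2*(l - 4)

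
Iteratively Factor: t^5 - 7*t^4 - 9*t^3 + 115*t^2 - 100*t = (t - 5)*(t^4 - 2*t^3 - 19*t^2 + 20*t) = (t - 5)*(t + 4)*(t^3 - 6*t^2 + 5*t) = (t - 5)^2*(t + 4)*(t^2 - t) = (t - 5)^2*(t - 1)*(t + 4)*(t)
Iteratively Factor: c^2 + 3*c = (c)*(c + 3)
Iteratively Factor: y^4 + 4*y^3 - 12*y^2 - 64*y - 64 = (y + 4)*(y^3 - 12*y - 16) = (y - 4)*(y + 4)*(y^2 + 4*y + 4) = (y - 4)*(y + 2)*(y + 4)*(y + 2)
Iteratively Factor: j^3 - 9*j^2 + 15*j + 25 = (j - 5)*(j^2 - 4*j - 5) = (j - 5)^2*(j + 1)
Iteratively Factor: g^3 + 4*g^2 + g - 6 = (g - 1)*(g^2 + 5*g + 6) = (g - 1)*(g + 3)*(g + 2)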